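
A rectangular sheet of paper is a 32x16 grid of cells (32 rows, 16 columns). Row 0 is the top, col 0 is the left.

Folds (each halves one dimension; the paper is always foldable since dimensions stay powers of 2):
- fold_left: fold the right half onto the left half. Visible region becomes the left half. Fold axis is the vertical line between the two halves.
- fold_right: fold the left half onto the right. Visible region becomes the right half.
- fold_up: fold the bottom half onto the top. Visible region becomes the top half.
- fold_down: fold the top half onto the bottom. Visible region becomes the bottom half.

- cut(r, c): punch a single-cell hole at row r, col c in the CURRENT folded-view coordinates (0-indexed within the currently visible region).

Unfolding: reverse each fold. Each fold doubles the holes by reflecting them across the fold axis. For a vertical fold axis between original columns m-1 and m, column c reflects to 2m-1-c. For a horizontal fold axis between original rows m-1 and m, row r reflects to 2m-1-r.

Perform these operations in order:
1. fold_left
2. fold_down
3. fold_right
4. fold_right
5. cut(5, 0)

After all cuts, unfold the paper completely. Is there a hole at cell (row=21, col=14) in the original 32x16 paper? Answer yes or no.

Answer: yes

Derivation:
Op 1 fold_left: fold axis v@8; visible region now rows[0,32) x cols[0,8) = 32x8
Op 2 fold_down: fold axis h@16; visible region now rows[16,32) x cols[0,8) = 16x8
Op 3 fold_right: fold axis v@4; visible region now rows[16,32) x cols[4,8) = 16x4
Op 4 fold_right: fold axis v@6; visible region now rows[16,32) x cols[6,8) = 16x2
Op 5 cut(5, 0): punch at orig (21,6); cuts so far [(21, 6)]; region rows[16,32) x cols[6,8) = 16x2
Unfold 1 (reflect across v@6): 2 holes -> [(21, 5), (21, 6)]
Unfold 2 (reflect across v@4): 4 holes -> [(21, 1), (21, 2), (21, 5), (21, 6)]
Unfold 3 (reflect across h@16): 8 holes -> [(10, 1), (10, 2), (10, 5), (10, 6), (21, 1), (21, 2), (21, 5), (21, 6)]
Unfold 4 (reflect across v@8): 16 holes -> [(10, 1), (10, 2), (10, 5), (10, 6), (10, 9), (10, 10), (10, 13), (10, 14), (21, 1), (21, 2), (21, 5), (21, 6), (21, 9), (21, 10), (21, 13), (21, 14)]
Holes: [(10, 1), (10, 2), (10, 5), (10, 6), (10, 9), (10, 10), (10, 13), (10, 14), (21, 1), (21, 2), (21, 5), (21, 6), (21, 9), (21, 10), (21, 13), (21, 14)]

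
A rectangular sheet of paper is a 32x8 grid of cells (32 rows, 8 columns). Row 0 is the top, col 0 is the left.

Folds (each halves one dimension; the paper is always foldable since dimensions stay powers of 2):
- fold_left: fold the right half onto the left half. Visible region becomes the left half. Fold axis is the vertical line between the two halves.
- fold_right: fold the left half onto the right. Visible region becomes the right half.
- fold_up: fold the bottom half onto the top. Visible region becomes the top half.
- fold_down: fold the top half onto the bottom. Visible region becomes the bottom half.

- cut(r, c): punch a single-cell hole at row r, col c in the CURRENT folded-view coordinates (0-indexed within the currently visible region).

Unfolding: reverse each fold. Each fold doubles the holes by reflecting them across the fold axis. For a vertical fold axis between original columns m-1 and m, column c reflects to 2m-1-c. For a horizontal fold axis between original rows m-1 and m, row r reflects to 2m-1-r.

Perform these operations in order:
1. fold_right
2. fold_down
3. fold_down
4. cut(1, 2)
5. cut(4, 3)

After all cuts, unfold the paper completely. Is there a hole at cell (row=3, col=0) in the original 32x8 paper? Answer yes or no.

Answer: yes

Derivation:
Op 1 fold_right: fold axis v@4; visible region now rows[0,32) x cols[4,8) = 32x4
Op 2 fold_down: fold axis h@16; visible region now rows[16,32) x cols[4,8) = 16x4
Op 3 fold_down: fold axis h@24; visible region now rows[24,32) x cols[4,8) = 8x4
Op 4 cut(1, 2): punch at orig (25,6); cuts so far [(25, 6)]; region rows[24,32) x cols[4,8) = 8x4
Op 5 cut(4, 3): punch at orig (28,7); cuts so far [(25, 6), (28, 7)]; region rows[24,32) x cols[4,8) = 8x4
Unfold 1 (reflect across h@24): 4 holes -> [(19, 7), (22, 6), (25, 6), (28, 7)]
Unfold 2 (reflect across h@16): 8 holes -> [(3, 7), (6, 6), (9, 6), (12, 7), (19, 7), (22, 6), (25, 6), (28, 7)]
Unfold 3 (reflect across v@4): 16 holes -> [(3, 0), (3, 7), (6, 1), (6, 6), (9, 1), (9, 6), (12, 0), (12, 7), (19, 0), (19, 7), (22, 1), (22, 6), (25, 1), (25, 6), (28, 0), (28, 7)]
Holes: [(3, 0), (3, 7), (6, 1), (6, 6), (9, 1), (9, 6), (12, 0), (12, 7), (19, 0), (19, 7), (22, 1), (22, 6), (25, 1), (25, 6), (28, 0), (28, 7)]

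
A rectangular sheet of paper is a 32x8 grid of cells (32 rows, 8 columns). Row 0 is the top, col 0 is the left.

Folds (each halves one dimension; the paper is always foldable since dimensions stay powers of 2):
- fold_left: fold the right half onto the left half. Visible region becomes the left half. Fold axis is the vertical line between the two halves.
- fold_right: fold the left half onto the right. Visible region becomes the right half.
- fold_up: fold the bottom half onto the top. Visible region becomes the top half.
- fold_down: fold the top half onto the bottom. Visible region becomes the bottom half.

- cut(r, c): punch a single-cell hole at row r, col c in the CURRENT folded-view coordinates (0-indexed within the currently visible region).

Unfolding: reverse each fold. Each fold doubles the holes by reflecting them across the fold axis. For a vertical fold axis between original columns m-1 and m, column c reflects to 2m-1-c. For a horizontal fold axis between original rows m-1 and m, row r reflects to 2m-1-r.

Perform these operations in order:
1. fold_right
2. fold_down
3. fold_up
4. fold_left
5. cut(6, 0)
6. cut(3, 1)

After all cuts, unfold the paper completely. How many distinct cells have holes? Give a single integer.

Op 1 fold_right: fold axis v@4; visible region now rows[0,32) x cols[4,8) = 32x4
Op 2 fold_down: fold axis h@16; visible region now rows[16,32) x cols[4,8) = 16x4
Op 3 fold_up: fold axis h@24; visible region now rows[16,24) x cols[4,8) = 8x4
Op 4 fold_left: fold axis v@6; visible region now rows[16,24) x cols[4,6) = 8x2
Op 5 cut(6, 0): punch at orig (22,4); cuts so far [(22, 4)]; region rows[16,24) x cols[4,6) = 8x2
Op 6 cut(3, 1): punch at orig (19,5); cuts so far [(19, 5), (22, 4)]; region rows[16,24) x cols[4,6) = 8x2
Unfold 1 (reflect across v@6): 4 holes -> [(19, 5), (19, 6), (22, 4), (22, 7)]
Unfold 2 (reflect across h@24): 8 holes -> [(19, 5), (19, 6), (22, 4), (22, 7), (25, 4), (25, 7), (28, 5), (28, 6)]
Unfold 3 (reflect across h@16): 16 holes -> [(3, 5), (3, 6), (6, 4), (6, 7), (9, 4), (9, 7), (12, 5), (12, 6), (19, 5), (19, 6), (22, 4), (22, 7), (25, 4), (25, 7), (28, 5), (28, 6)]
Unfold 4 (reflect across v@4): 32 holes -> [(3, 1), (3, 2), (3, 5), (3, 6), (6, 0), (6, 3), (6, 4), (6, 7), (9, 0), (9, 3), (9, 4), (9, 7), (12, 1), (12, 2), (12, 5), (12, 6), (19, 1), (19, 2), (19, 5), (19, 6), (22, 0), (22, 3), (22, 4), (22, 7), (25, 0), (25, 3), (25, 4), (25, 7), (28, 1), (28, 2), (28, 5), (28, 6)]

Answer: 32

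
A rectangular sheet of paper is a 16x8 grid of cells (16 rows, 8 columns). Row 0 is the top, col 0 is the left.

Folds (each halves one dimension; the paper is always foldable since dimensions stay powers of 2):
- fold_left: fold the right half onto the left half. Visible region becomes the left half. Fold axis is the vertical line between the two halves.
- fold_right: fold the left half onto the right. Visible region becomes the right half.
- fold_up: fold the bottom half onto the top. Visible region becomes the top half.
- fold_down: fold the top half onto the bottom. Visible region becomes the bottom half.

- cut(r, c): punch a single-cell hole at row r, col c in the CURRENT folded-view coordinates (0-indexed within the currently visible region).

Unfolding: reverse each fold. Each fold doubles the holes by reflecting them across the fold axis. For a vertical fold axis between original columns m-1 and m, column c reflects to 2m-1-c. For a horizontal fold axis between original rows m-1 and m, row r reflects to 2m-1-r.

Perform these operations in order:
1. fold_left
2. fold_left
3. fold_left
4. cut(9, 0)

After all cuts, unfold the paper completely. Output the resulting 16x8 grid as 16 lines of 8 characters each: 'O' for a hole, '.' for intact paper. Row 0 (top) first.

Op 1 fold_left: fold axis v@4; visible region now rows[0,16) x cols[0,4) = 16x4
Op 2 fold_left: fold axis v@2; visible region now rows[0,16) x cols[0,2) = 16x2
Op 3 fold_left: fold axis v@1; visible region now rows[0,16) x cols[0,1) = 16x1
Op 4 cut(9, 0): punch at orig (9,0); cuts so far [(9, 0)]; region rows[0,16) x cols[0,1) = 16x1
Unfold 1 (reflect across v@1): 2 holes -> [(9, 0), (9, 1)]
Unfold 2 (reflect across v@2): 4 holes -> [(9, 0), (9, 1), (9, 2), (9, 3)]
Unfold 3 (reflect across v@4): 8 holes -> [(9, 0), (9, 1), (9, 2), (9, 3), (9, 4), (9, 5), (9, 6), (9, 7)]

Answer: ........
........
........
........
........
........
........
........
........
OOOOOOOO
........
........
........
........
........
........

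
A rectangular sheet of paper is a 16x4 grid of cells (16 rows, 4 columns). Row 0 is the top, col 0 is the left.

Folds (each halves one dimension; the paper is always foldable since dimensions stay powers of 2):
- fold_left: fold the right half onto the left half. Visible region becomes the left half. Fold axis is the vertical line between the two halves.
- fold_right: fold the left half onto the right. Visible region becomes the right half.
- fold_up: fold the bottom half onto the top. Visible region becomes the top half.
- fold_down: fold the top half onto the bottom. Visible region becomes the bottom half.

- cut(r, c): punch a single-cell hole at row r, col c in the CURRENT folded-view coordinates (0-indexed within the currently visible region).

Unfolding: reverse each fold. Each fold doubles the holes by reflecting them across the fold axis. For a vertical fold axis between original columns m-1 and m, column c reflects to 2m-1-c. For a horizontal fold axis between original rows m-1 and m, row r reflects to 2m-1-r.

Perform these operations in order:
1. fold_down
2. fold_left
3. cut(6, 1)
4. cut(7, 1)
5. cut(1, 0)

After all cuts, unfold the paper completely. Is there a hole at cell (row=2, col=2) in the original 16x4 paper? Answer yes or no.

Op 1 fold_down: fold axis h@8; visible region now rows[8,16) x cols[0,4) = 8x4
Op 2 fold_left: fold axis v@2; visible region now rows[8,16) x cols[0,2) = 8x2
Op 3 cut(6, 1): punch at orig (14,1); cuts so far [(14, 1)]; region rows[8,16) x cols[0,2) = 8x2
Op 4 cut(7, 1): punch at orig (15,1); cuts so far [(14, 1), (15, 1)]; region rows[8,16) x cols[0,2) = 8x2
Op 5 cut(1, 0): punch at orig (9,0); cuts so far [(9, 0), (14, 1), (15, 1)]; region rows[8,16) x cols[0,2) = 8x2
Unfold 1 (reflect across v@2): 6 holes -> [(9, 0), (9, 3), (14, 1), (14, 2), (15, 1), (15, 2)]
Unfold 2 (reflect across h@8): 12 holes -> [(0, 1), (0, 2), (1, 1), (1, 2), (6, 0), (6, 3), (9, 0), (9, 3), (14, 1), (14, 2), (15, 1), (15, 2)]
Holes: [(0, 1), (0, 2), (1, 1), (1, 2), (6, 0), (6, 3), (9, 0), (9, 3), (14, 1), (14, 2), (15, 1), (15, 2)]

Answer: no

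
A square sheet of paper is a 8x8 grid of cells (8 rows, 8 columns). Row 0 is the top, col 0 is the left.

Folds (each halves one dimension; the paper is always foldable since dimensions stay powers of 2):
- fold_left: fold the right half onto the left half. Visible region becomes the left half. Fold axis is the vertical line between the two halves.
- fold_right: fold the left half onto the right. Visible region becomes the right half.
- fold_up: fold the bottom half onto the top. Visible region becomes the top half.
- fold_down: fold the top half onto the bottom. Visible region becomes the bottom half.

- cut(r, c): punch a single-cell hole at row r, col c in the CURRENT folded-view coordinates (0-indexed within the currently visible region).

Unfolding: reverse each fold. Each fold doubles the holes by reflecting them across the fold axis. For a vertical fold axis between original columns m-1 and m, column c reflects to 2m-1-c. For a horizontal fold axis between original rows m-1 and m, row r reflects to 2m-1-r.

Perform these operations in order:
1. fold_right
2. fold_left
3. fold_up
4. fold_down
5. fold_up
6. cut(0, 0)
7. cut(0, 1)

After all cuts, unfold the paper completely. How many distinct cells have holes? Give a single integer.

Answer: 64

Derivation:
Op 1 fold_right: fold axis v@4; visible region now rows[0,8) x cols[4,8) = 8x4
Op 2 fold_left: fold axis v@6; visible region now rows[0,8) x cols[4,6) = 8x2
Op 3 fold_up: fold axis h@4; visible region now rows[0,4) x cols[4,6) = 4x2
Op 4 fold_down: fold axis h@2; visible region now rows[2,4) x cols[4,6) = 2x2
Op 5 fold_up: fold axis h@3; visible region now rows[2,3) x cols[4,6) = 1x2
Op 6 cut(0, 0): punch at orig (2,4); cuts so far [(2, 4)]; region rows[2,3) x cols[4,6) = 1x2
Op 7 cut(0, 1): punch at orig (2,5); cuts so far [(2, 4), (2, 5)]; region rows[2,3) x cols[4,6) = 1x2
Unfold 1 (reflect across h@3): 4 holes -> [(2, 4), (2, 5), (3, 4), (3, 5)]
Unfold 2 (reflect across h@2): 8 holes -> [(0, 4), (0, 5), (1, 4), (1, 5), (2, 4), (2, 5), (3, 4), (3, 5)]
Unfold 3 (reflect across h@4): 16 holes -> [(0, 4), (0, 5), (1, 4), (1, 5), (2, 4), (2, 5), (3, 4), (3, 5), (4, 4), (4, 5), (5, 4), (5, 5), (6, 4), (6, 5), (7, 4), (7, 5)]
Unfold 4 (reflect across v@6): 32 holes -> [(0, 4), (0, 5), (0, 6), (0, 7), (1, 4), (1, 5), (1, 6), (1, 7), (2, 4), (2, 5), (2, 6), (2, 7), (3, 4), (3, 5), (3, 6), (3, 7), (4, 4), (4, 5), (4, 6), (4, 7), (5, 4), (5, 5), (5, 6), (5, 7), (6, 4), (6, 5), (6, 6), (6, 7), (7, 4), (7, 5), (7, 6), (7, 7)]
Unfold 5 (reflect across v@4): 64 holes -> [(0, 0), (0, 1), (0, 2), (0, 3), (0, 4), (0, 5), (0, 6), (0, 7), (1, 0), (1, 1), (1, 2), (1, 3), (1, 4), (1, 5), (1, 6), (1, 7), (2, 0), (2, 1), (2, 2), (2, 3), (2, 4), (2, 5), (2, 6), (2, 7), (3, 0), (3, 1), (3, 2), (3, 3), (3, 4), (3, 5), (3, 6), (3, 7), (4, 0), (4, 1), (4, 2), (4, 3), (4, 4), (4, 5), (4, 6), (4, 7), (5, 0), (5, 1), (5, 2), (5, 3), (5, 4), (5, 5), (5, 6), (5, 7), (6, 0), (6, 1), (6, 2), (6, 3), (6, 4), (6, 5), (6, 6), (6, 7), (7, 0), (7, 1), (7, 2), (7, 3), (7, 4), (7, 5), (7, 6), (7, 7)]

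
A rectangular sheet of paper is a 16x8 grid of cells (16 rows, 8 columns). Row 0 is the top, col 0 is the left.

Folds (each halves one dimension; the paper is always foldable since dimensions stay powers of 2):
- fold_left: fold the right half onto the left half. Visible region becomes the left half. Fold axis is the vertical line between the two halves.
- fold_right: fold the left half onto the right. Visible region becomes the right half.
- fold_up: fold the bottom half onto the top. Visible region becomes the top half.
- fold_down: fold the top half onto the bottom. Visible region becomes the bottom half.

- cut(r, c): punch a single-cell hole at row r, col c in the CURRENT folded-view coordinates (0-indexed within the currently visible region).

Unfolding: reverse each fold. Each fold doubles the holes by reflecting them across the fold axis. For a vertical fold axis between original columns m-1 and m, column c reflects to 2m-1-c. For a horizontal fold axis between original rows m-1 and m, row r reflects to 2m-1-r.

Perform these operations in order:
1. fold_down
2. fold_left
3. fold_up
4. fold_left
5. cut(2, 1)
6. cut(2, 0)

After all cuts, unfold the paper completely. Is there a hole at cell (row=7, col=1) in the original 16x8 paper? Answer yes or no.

Answer: no

Derivation:
Op 1 fold_down: fold axis h@8; visible region now rows[8,16) x cols[0,8) = 8x8
Op 2 fold_left: fold axis v@4; visible region now rows[8,16) x cols[0,4) = 8x4
Op 3 fold_up: fold axis h@12; visible region now rows[8,12) x cols[0,4) = 4x4
Op 4 fold_left: fold axis v@2; visible region now rows[8,12) x cols[0,2) = 4x2
Op 5 cut(2, 1): punch at orig (10,1); cuts so far [(10, 1)]; region rows[8,12) x cols[0,2) = 4x2
Op 6 cut(2, 0): punch at orig (10,0); cuts so far [(10, 0), (10, 1)]; region rows[8,12) x cols[0,2) = 4x2
Unfold 1 (reflect across v@2): 4 holes -> [(10, 0), (10, 1), (10, 2), (10, 3)]
Unfold 2 (reflect across h@12): 8 holes -> [(10, 0), (10, 1), (10, 2), (10, 3), (13, 0), (13, 1), (13, 2), (13, 3)]
Unfold 3 (reflect across v@4): 16 holes -> [(10, 0), (10, 1), (10, 2), (10, 3), (10, 4), (10, 5), (10, 6), (10, 7), (13, 0), (13, 1), (13, 2), (13, 3), (13, 4), (13, 5), (13, 6), (13, 7)]
Unfold 4 (reflect across h@8): 32 holes -> [(2, 0), (2, 1), (2, 2), (2, 3), (2, 4), (2, 5), (2, 6), (2, 7), (5, 0), (5, 1), (5, 2), (5, 3), (5, 4), (5, 5), (5, 6), (5, 7), (10, 0), (10, 1), (10, 2), (10, 3), (10, 4), (10, 5), (10, 6), (10, 7), (13, 0), (13, 1), (13, 2), (13, 3), (13, 4), (13, 5), (13, 6), (13, 7)]
Holes: [(2, 0), (2, 1), (2, 2), (2, 3), (2, 4), (2, 5), (2, 6), (2, 7), (5, 0), (5, 1), (5, 2), (5, 3), (5, 4), (5, 5), (5, 6), (5, 7), (10, 0), (10, 1), (10, 2), (10, 3), (10, 4), (10, 5), (10, 6), (10, 7), (13, 0), (13, 1), (13, 2), (13, 3), (13, 4), (13, 5), (13, 6), (13, 7)]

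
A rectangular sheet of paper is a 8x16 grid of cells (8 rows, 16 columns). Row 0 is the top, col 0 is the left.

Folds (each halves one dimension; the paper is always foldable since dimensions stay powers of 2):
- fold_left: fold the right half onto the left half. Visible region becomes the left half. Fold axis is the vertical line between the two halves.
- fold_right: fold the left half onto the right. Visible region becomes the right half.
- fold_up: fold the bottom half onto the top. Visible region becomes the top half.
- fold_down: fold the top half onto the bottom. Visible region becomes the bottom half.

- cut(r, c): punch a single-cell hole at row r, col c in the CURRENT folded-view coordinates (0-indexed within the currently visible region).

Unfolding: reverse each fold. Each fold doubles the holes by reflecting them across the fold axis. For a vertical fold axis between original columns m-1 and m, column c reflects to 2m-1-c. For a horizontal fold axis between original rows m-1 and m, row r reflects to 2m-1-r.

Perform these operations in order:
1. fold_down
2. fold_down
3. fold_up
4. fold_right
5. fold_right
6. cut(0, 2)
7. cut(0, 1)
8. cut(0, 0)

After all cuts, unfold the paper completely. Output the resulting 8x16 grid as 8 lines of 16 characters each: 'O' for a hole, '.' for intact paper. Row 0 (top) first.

Answer: .OOOOOO..OOOOOO.
.OOOOOO..OOOOOO.
.OOOOOO..OOOOOO.
.OOOOOO..OOOOOO.
.OOOOOO..OOOOOO.
.OOOOOO..OOOOOO.
.OOOOOO..OOOOOO.
.OOOOOO..OOOOOO.

Derivation:
Op 1 fold_down: fold axis h@4; visible region now rows[4,8) x cols[0,16) = 4x16
Op 2 fold_down: fold axis h@6; visible region now rows[6,8) x cols[0,16) = 2x16
Op 3 fold_up: fold axis h@7; visible region now rows[6,7) x cols[0,16) = 1x16
Op 4 fold_right: fold axis v@8; visible region now rows[6,7) x cols[8,16) = 1x8
Op 5 fold_right: fold axis v@12; visible region now rows[6,7) x cols[12,16) = 1x4
Op 6 cut(0, 2): punch at orig (6,14); cuts so far [(6, 14)]; region rows[6,7) x cols[12,16) = 1x4
Op 7 cut(0, 1): punch at orig (6,13); cuts so far [(6, 13), (6, 14)]; region rows[6,7) x cols[12,16) = 1x4
Op 8 cut(0, 0): punch at orig (6,12); cuts so far [(6, 12), (6, 13), (6, 14)]; region rows[6,7) x cols[12,16) = 1x4
Unfold 1 (reflect across v@12): 6 holes -> [(6, 9), (6, 10), (6, 11), (6, 12), (6, 13), (6, 14)]
Unfold 2 (reflect across v@8): 12 holes -> [(6, 1), (6, 2), (6, 3), (6, 4), (6, 5), (6, 6), (6, 9), (6, 10), (6, 11), (6, 12), (6, 13), (6, 14)]
Unfold 3 (reflect across h@7): 24 holes -> [(6, 1), (6, 2), (6, 3), (6, 4), (6, 5), (6, 6), (6, 9), (6, 10), (6, 11), (6, 12), (6, 13), (6, 14), (7, 1), (7, 2), (7, 3), (7, 4), (7, 5), (7, 6), (7, 9), (7, 10), (7, 11), (7, 12), (7, 13), (7, 14)]
Unfold 4 (reflect across h@6): 48 holes -> [(4, 1), (4, 2), (4, 3), (4, 4), (4, 5), (4, 6), (4, 9), (4, 10), (4, 11), (4, 12), (4, 13), (4, 14), (5, 1), (5, 2), (5, 3), (5, 4), (5, 5), (5, 6), (5, 9), (5, 10), (5, 11), (5, 12), (5, 13), (5, 14), (6, 1), (6, 2), (6, 3), (6, 4), (6, 5), (6, 6), (6, 9), (6, 10), (6, 11), (6, 12), (6, 13), (6, 14), (7, 1), (7, 2), (7, 3), (7, 4), (7, 5), (7, 6), (7, 9), (7, 10), (7, 11), (7, 12), (7, 13), (7, 14)]
Unfold 5 (reflect across h@4): 96 holes -> [(0, 1), (0, 2), (0, 3), (0, 4), (0, 5), (0, 6), (0, 9), (0, 10), (0, 11), (0, 12), (0, 13), (0, 14), (1, 1), (1, 2), (1, 3), (1, 4), (1, 5), (1, 6), (1, 9), (1, 10), (1, 11), (1, 12), (1, 13), (1, 14), (2, 1), (2, 2), (2, 3), (2, 4), (2, 5), (2, 6), (2, 9), (2, 10), (2, 11), (2, 12), (2, 13), (2, 14), (3, 1), (3, 2), (3, 3), (3, 4), (3, 5), (3, 6), (3, 9), (3, 10), (3, 11), (3, 12), (3, 13), (3, 14), (4, 1), (4, 2), (4, 3), (4, 4), (4, 5), (4, 6), (4, 9), (4, 10), (4, 11), (4, 12), (4, 13), (4, 14), (5, 1), (5, 2), (5, 3), (5, 4), (5, 5), (5, 6), (5, 9), (5, 10), (5, 11), (5, 12), (5, 13), (5, 14), (6, 1), (6, 2), (6, 3), (6, 4), (6, 5), (6, 6), (6, 9), (6, 10), (6, 11), (6, 12), (6, 13), (6, 14), (7, 1), (7, 2), (7, 3), (7, 4), (7, 5), (7, 6), (7, 9), (7, 10), (7, 11), (7, 12), (7, 13), (7, 14)]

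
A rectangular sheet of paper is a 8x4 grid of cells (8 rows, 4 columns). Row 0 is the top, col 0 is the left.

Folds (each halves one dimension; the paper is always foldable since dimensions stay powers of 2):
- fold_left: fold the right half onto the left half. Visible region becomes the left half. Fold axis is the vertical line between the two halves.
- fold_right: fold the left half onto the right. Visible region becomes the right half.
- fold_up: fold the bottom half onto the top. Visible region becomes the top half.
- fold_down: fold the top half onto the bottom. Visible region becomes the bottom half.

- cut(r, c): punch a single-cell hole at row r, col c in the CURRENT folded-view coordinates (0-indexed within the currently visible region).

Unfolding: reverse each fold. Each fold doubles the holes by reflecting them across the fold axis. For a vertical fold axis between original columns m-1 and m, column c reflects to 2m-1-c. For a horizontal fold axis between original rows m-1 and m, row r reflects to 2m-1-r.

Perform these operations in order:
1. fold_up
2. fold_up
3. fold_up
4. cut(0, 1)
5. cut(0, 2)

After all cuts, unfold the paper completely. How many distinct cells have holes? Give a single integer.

Answer: 16

Derivation:
Op 1 fold_up: fold axis h@4; visible region now rows[0,4) x cols[0,4) = 4x4
Op 2 fold_up: fold axis h@2; visible region now rows[0,2) x cols[0,4) = 2x4
Op 3 fold_up: fold axis h@1; visible region now rows[0,1) x cols[0,4) = 1x4
Op 4 cut(0, 1): punch at orig (0,1); cuts so far [(0, 1)]; region rows[0,1) x cols[0,4) = 1x4
Op 5 cut(0, 2): punch at orig (0,2); cuts so far [(0, 1), (0, 2)]; region rows[0,1) x cols[0,4) = 1x4
Unfold 1 (reflect across h@1): 4 holes -> [(0, 1), (0, 2), (1, 1), (1, 2)]
Unfold 2 (reflect across h@2): 8 holes -> [(0, 1), (0, 2), (1, 1), (1, 2), (2, 1), (2, 2), (3, 1), (3, 2)]
Unfold 3 (reflect across h@4): 16 holes -> [(0, 1), (0, 2), (1, 1), (1, 2), (2, 1), (2, 2), (3, 1), (3, 2), (4, 1), (4, 2), (5, 1), (5, 2), (6, 1), (6, 2), (7, 1), (7, 2)]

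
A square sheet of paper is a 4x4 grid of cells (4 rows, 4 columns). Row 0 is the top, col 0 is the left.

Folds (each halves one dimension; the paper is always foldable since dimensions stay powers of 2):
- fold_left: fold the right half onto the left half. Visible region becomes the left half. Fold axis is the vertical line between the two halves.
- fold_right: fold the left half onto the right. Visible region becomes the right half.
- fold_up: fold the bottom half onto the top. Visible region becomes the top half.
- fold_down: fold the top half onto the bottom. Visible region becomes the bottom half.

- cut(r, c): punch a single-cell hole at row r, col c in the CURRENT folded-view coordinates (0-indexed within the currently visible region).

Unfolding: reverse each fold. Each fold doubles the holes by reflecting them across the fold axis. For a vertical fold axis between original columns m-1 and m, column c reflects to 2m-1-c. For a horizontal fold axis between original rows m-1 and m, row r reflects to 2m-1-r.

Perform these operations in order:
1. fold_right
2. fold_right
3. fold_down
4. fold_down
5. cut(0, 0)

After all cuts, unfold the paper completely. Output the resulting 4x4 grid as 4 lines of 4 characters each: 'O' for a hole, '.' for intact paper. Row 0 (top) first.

Op 1 fold_right: fold axis v@2; visible region now rows[0,4) x cols[2,4) = 4x2
Op 2 fold_right: fold axis v@3; visible region now rows[0,4) x cols[3,4) = 4x1
Op 3 fold_down: fold axis h@2; visible region now rows[2,4) x cols[3,4) = 2x1
Op 4 fold_down: fold axis h@3; visible region now rows[3,4) x cols[3,4) = 1x1
Op 5 cut(0, 0): punch at orig (3,3); cuts so far [(3, 3)]; region rows[3,4) x cols[3,4) = 1x1
Unfold 1 (reflect across h@3): 2 holes -> [(2, 3), (3, 3)]
Unfold 2 (reflect across h@2): 4 holes -> [(0, 3), (1, 3), (2, 3), (3, 3)]
Unfold 3 (reflect across v@3): 8 holes -> [(0, 2), (0, 3), (1, 2), (1, 3), (2, 2), (2, 3), (3, 2), (3, 3)]
Unfold 4 (reflect across v@2): 16 holes -> [(0, 0), (0, 1), (0, 2), (0, 3), (1, 0), (1, 1), (1, 2), (1, 3), (2, 0), (2, 1), (2, 2), (2, 3), (3, 0), (3, 1), (3, 2), (3, 3)]

Answer: OOOO
OOOO
OOOO
OOOO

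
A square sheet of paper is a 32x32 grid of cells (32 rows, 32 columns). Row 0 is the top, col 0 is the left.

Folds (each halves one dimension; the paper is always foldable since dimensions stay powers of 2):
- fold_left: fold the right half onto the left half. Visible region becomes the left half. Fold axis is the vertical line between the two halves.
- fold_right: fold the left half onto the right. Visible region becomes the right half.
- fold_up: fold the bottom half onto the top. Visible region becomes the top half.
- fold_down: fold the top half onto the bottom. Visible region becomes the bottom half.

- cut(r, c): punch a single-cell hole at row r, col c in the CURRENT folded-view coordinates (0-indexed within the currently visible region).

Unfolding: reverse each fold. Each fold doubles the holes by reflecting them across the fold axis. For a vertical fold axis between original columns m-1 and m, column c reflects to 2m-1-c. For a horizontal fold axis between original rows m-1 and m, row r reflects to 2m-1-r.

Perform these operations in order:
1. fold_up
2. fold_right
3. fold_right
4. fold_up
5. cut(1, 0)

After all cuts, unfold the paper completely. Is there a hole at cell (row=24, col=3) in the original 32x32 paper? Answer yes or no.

Answer: no

Derivation:
Op 1 fold_up: fold axis h@16; visible region now rows[0,16) x cols[0,32) = 16x32
Op 2 fold_right: fold axis v@16; visible region now rows[0,16) x cols[16,32) = 16x16
Op 3 fold_right: fold axis v@24; visible region now rows[0,16) x cols[24,32) = 16x8
Op 4 fold_up: fold axis h@8; visible region now rows[0,8) x cols[24,32) = 8x8
Op 5 cut(1, 0): punch at orig (1,24); cuts so far [(1, 24)]; region rows[0,8) x cols[24,32) = 8x8
Unfold 1 (reflect across h@8): 2 holes -> [(1, 24), (14, 24)]
Unfold 2 (reflect across v@24): 4 holes -> [(1, 23), (1, 24), (14, 23), (14, 24)]
Unfold 3 (reflect across v@16): 8 holes -> [(1, 7), (1, 8), (1, 23), (1, 24), (14, 7), (14, 8), (14, 23), (14, 24)]
Unfold 4 (reflect across h@16): 16 holes -> [(1, 7), (1, 8), (1, 23), (1, 24), (14, 7), (14, 8), (14, 23), (14, 24), (17, 7), (17, 8), (17, 23), (17, 24), (30, 7), (30, 8), (30, 23), (30, 24)]
Holes: [(1, 7), (1, 8), (1, 23), (1, 24), (14, 7), (14, 8), (14, 23), (14, 24), (17, 7), (17, 8), (17, 23), (17, 24), (30, 7), (30, 8), (30, 23), (30, 24)]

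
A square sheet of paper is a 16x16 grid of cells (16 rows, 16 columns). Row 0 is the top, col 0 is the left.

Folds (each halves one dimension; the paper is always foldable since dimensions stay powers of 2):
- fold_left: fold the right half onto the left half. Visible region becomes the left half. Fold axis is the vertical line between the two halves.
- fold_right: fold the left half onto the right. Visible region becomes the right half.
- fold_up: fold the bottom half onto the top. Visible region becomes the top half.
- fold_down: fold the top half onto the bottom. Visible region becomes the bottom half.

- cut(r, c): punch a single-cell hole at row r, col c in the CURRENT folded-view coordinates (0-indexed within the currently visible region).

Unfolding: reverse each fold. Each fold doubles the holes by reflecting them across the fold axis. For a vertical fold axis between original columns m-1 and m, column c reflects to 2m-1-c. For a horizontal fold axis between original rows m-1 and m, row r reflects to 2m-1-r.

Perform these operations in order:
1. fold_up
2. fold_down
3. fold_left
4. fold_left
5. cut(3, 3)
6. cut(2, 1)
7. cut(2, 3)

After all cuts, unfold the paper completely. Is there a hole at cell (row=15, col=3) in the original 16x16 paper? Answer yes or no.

Answer: yes

Derivation:
Op 1 fold_up: fold axis h@8; visible region now rows[0,8) x cols[0,16) = 8x16
Op 2 fold_down: fold axis h@4; visible region now rows[4,8) x cols[0,16) = 4x16
Op 3 fold_left: fold axis v@8; visible region now rows[4,8) x cols[0,8) = 4x8
Op 4 fold_left: fold axis v@4; visible region now rows[4,8) x cols[0,4) = 4x4
Op 5 cut(3, 3): punch at orig (7,3); cuts so far [(7, 3)]; region rows[4,8) x cols[0,4) = 4x4
Op 6 cut(2, 1): punch at orig (6,1); cuts so far [(6, 1), (7, 3)]; region rows[4,8) x cols[0,4) = 4x4
Op 7 cut(2, 3): punch at orig (6,3); cuts so far [(6, 1), (6, 3), (7, 3)]; region rows[4,8) x cols[0,4) = 4x4
Unfold 1 (reflect across v@4): 6 holes -> [(6, 1), (6, 3), (6, 4), (6, 6), (7, 3), (7, 4)]
Unfold 2 (reflect across v@8): 12 holes -> [(6, 1), (6, 3), (6, 4), (6, 6), (6, 9), (6, 11), (6, 12), (6, 14), (7, 3), (7, 4), (7, 11), (7, 12)]
Unfold 3 (reflect across h@4): 24 holes -> [(0, 3), (0, 4), (0, 11), (0, 12), (1, 1), (1, 3), (1, 4), (1, 6), (1, 9), (1, 11), (1, 12), (1, 14), (6, 1), (6, 3), (6, 4), (6, 6), (6, 9), (6, 11), (6, 12), (6, 14), (7, 3), (7, 4), (7, 11), (7, 12)]
Unfold 4 (reflect across h@8): 48 holes -> [(0, 3), (0, 4), (0, 11), (0, 12), (1, 1), (1, 3), (1, 4), (1, 6), (1, 9), (1, 11), (1, 12), (1, 14), (6, 1), (6, 3), (6, 4), (6, 6), (6, 9), (6, 11), (6, 12), (6, 14), (7, 3), (7, 4), (7, 11), (7, 12), (8, 3), (8, 4), (8, 11), (8, 12), (9, 1), (9, 3), (9, 4), (9, 6), (9, 9), (9, 11), (9, 12), (9, 14), (14, 1), (14, 3), (14, 4), (14, 6), (14, 9), (14, 11), (14, 12), (14, 14), (15, 3), (15, 4), (15, 11), (15, 12)]
Holes: [(0, 3), (0, 4), (0, 11), (0, 12), (1, 1), (1, 3), (1, 4), (1, 6), (1, 9), (1, 11), (1, 12), (1, 14), (6, 1), (6, 3), (6, 4), (6, 6), (6, 9), (6, 11), (6, 12), (6, 14), (7, 3), (7, 4), (7, 11), (7, 12), (8, 3), (8, 4), (8, 11), (8, 12), (9, 1), (9, 3), (9, 4), (9, 6), (9, 9), (9, 11), (9, 12), (9, 14), (14, 1), (14, 3), (14, 4), (14, 6), (14, 9), (14, 11), (14, 12), (14, 14), (15, 3), (15, 4), (15, 11), (15, 12)]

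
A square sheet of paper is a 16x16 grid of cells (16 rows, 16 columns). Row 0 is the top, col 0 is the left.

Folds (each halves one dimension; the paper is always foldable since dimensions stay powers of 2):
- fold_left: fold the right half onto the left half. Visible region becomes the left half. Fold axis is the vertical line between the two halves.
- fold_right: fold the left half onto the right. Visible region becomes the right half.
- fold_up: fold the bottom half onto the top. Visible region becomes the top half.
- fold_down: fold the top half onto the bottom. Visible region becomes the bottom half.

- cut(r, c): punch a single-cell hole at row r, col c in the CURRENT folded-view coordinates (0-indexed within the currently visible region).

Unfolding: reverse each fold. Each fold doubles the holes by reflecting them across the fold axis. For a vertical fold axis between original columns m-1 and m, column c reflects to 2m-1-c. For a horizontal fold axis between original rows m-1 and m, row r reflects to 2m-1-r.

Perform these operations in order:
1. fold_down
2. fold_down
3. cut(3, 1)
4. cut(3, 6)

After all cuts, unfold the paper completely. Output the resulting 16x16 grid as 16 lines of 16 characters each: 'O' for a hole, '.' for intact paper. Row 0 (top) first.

Answer: .O....O.........
................
................
................
................
................
................
.O....O.........
.O....O.........
................
................
................
................
................
................
.O....O.........

Derivation:
Op 1 fold_down: fold axis h@8; visible region now rows[8,16) x cols[0,16) = 8x16
Op 2 fold_down: fold axis h@12; visible region now rows[12,16) x cols[0,16) = 4x16
Op 3 cut(3, 1): punch at orig (15,1); cuts so far [(15, 1)]; region rows[12,16) x cols[0,16) = 4x16
Op 4 cut(3, 6): punch at orig (15,6); cuts so far [(15, 1), (15, 6)]; region rows[12,16) x cols[0,16) = 4x16
Unfold 1 (reflect across h@12): 4 holes -> [(8, 1), (8, 6), (15, 1), (15, 6)]
Unfold 2 (reflect across h@8): 8 holes -> [(0, 1), (0, 6), (7, 1), (7, 6), (8, 1), (8, 6), (15, 1), (15, 6)]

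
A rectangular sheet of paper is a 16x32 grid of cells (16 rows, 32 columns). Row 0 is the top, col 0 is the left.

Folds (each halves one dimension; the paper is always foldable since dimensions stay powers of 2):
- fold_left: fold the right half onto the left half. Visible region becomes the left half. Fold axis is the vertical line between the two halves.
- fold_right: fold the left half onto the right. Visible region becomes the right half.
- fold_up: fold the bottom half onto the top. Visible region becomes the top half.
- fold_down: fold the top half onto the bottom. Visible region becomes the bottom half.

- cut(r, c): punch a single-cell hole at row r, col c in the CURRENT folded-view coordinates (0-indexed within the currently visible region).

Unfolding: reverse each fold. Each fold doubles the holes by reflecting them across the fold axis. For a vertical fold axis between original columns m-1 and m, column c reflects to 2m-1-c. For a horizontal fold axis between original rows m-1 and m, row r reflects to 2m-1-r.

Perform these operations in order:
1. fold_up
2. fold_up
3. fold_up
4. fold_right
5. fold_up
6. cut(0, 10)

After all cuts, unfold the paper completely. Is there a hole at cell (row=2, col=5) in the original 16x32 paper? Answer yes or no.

Answer: yes

Derivation:
Op 1 fold_up: fold axis h@8; visible region now rows[0,8) x cols[0,32) = 8x32
Op 2 fold_up: fold axis h@4; visible region now rows[0,4) x cols[0,32) = 4x32
Op 3 fold_up: fold axis h@2; visible region now rows[0,2) x cols[0,32) = 2x32
Op 4 fold_right: fold axis v@16; visible region now rows[0,2) x cols[16,32) = 2x16
Op 5 fold_up: fold axis h@1; visible region now rows[0,1) x cols[16,32) = 1x16
Op 6 cut(0, 10): punch at orig (0,26); cuts so far [(0, 26)]; region rows[0,1) x cols[16,32) = 1x16
Unfold 1 (reflect across h@1): 2 holes -> [(0, 26), (1, 26)]
Unfold 2 (reflect across v@16): 4 holes -> [(0, 5), (0, 26), (1, 5), (1, 26)]
Unfold 3 (reflect across h@2): 8 holes -> [(0, 5), (0, 26), (1, 5), (1, 26), (2, 5), (2, 26), (3, 5), (3, 26)]
Unfold 4 (reflect across h@4): 16 holes -> [(0, 5), (0, 26), (1, 5), (1, 26), (2, 5), (2, 26), (3, 5), (3, 26), (4, 5), (4, 26), (5, 5), (5, 26), (6, 5), (6, 26), (7, 5), (7, 26)]
Unfold 5 (reflect across h@8): 32 holes -> [(0, 5), (0, 26), (1, 5), (1, 26), (2, 5), (2, 26), (3, 5), (3, 26), (4, 5), (4, 26), (5, 5), (5, 26), (6, 5), (6, 26), (7, 5), (7, 26), (8, 5), (8, 26), (9, 5), (9, 26), (10, 5), (10, 26), (11, 5), (11, 26), (12, 5), (12, 26), (13, 5), (13, 26), (14, 5), (14, 26), (15, 5), (15, 26)]
Holes: [(0, 5), (0, 26), (1, 5), (1, 26), (2, 5), (2, 26), (3, 5), (3, 26), (4, 5), (4, 26), (5, 5), (5, 26), (6, 5), (6, 26), (7, 5), (7, 26), (8, 5), (8, 26), (9, 5), (9, 26), (10, 5), (10, 26), (11, 5), (11, 26), (12, 5), (12, 26), (13, 5), (13, 26), (14, 5), (14, 26), (15, 5), (15, 26)]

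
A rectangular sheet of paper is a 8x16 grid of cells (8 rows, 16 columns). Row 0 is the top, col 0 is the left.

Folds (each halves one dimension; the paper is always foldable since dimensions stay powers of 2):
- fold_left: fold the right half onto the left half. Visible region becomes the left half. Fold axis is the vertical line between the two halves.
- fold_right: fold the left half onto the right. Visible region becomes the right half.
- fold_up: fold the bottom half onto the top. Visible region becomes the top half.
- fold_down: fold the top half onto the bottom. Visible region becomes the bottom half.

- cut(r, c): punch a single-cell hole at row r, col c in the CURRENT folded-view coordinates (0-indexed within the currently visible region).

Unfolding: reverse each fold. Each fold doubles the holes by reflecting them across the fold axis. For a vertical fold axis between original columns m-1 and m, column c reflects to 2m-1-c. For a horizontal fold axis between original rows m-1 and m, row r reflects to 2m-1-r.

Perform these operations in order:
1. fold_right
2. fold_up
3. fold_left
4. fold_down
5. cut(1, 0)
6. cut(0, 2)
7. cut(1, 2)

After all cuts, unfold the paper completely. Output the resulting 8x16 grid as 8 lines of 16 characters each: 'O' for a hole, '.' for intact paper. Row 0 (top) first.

Answer: O.O..O.OO.O..O.O
..O..O....O..O..
..O..O....O..O..
O.O..O.OO.O..O.O
O.O..O.OO.O..O.O
..O..O....O..O..
..O..O....O..O..
O.O..O.OO.O..O.O

Derivation:
Op 1 fold_right: fold axis v@8; visible region now rows[0,8) x cols[8,16) = 8x8
Op 2 fold_up: fold axis h@4; visible region now rows[0,4) x cols[8,16) = 4x8
Op 3 fold_left: fold axis v@12; visible region now rows[0,4) x cols[8,12) = 4x4
Op 4 fold_down: fold axis h@2; visible region now rows[2,4) x cols[8,12) = 2x4
Op 5 cut(1, 0): punch at orig (3,8); cuts so far [(3, 8)]; region rows[2,4) x cols[8,12) = 2x4
Op 6 cut(0, 2): punch at orig (2,10); cuts so far [(2, 10), (3, 8)]; region rows[2,4) x cols[8,12) = 2x4
Op 7 cut(1, 2): punch at orig (3,10); cuts so far [(2, 10), (3, 8), (3, 10)]; region rows[2,4) x cols[8,12) = 2x4
Unfold 1 (reflect across h@2): 6 holes -> [(0, 8), (0, 10), (1, 10), (2, 10), (3, 8), (3, 10)]
Unfold 2 (reflect across v@12): 12 holes -> [(0, 8), (0, 10), (0, 13), (0, 15), (1, 10), (1, 13), (2, 10), (2, 13), (3, 8), (3, 10), (3, 13), (3, 15)]
Unfold 3 (reflect across h@4): 24 holes -> [(0, 8), (0, 10), (0, 13), (0, 15), (1, 10), (1, 13), (2, 10), (2, 13), (3, 8), (3, 10), (3, 13), (3, 15), (4, 8), (4, 10), (4, 13), (4, 15), (5, 10), (5, 13), (6, 10), (6, 13), (7, 8), (7, 10), (7, 13), (7, 15)]
Unfold 4 (reflect across v@8): 48 holes -> [(0, 0), (0, 2), (0, 5), (0, 7), (0, 8), (0, 10), (0, 13), (0, 15), (1, 2), (1, 5), (1, 10), (1, 13), (2, 2), (2, 5), (2, 10), (2, 13), (3, 0), (3, 2), (3, 5), (3, 7), (3, 8), (3, 10), (3, 13), (3, 15), (4, 0), (4, 2), (4, 5), (4, 7), (4, 8), (4, 10), (4, 13), (4, 15), (5, 2), (5, 5), (5, 10), (5, 13), (6, 2), (6, 5), (6, 10), (6, 13), (7, 0), (7, 2), (7, 5), (7, 7), (7, 8), (7, 10), (7, 13), (7, 15)]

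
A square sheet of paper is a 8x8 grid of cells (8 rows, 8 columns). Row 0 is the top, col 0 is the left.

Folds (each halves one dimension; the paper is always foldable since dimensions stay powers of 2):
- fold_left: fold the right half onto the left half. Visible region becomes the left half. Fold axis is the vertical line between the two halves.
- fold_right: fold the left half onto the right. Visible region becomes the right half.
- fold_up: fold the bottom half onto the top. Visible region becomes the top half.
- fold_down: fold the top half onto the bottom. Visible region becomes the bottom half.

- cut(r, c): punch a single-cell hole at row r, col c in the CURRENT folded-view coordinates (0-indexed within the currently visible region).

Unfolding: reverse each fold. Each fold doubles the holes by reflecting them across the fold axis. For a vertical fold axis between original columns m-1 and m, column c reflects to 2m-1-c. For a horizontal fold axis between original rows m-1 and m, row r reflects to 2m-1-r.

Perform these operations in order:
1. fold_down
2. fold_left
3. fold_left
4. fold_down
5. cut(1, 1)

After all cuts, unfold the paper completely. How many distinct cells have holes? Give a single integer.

Op 1 fold_down: fold axis h@4; visible region now rows[4,8) x cols[0,8) = 4x8
Op 2 fold_left: fold axis v@4; visible region now rows[4,8) x cols[0,4) = 4x4
Op 3 fold_left: fold axis v@2; visible region now rows[4,8) x cols[0,2) = 4x2
Op 4 fold_down: fold axis h@6; visible region now rows[6,8) x cols[0,2) = 2x2
Op 5 cut(1, 1): punch at orig (7,1); cuts so far [(7, 1)]; region rows[6,8) x cols[0,2) = 2x2
Unfold 1 (reflect across h@6): 2 holes -> [(4, 1), (7, 1)]
Unfold 2 (reflect across v@2): 4 holes -> [(4, 1), (4, 2), (7, 1), (7, 2)]
Unfold 3 (reflect across v@4): 8 holes -> [(4, 1), (4, 2), (4, 5), (4, 6), (7, 1), (7, 2), (7, 5), (7, 6)]
Unfold 4 (reflect across h@4): 16 holes -> [(0, 1), (0, 2), (0, 5), (0, 6), (3, 1), (3, 2), (3, 5), (3, 6), (4, 1), (4, 2), (4, 5), (4, 6), (7, 1), (7, 2), (7, 5), (7, 6)]

Answer: 16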